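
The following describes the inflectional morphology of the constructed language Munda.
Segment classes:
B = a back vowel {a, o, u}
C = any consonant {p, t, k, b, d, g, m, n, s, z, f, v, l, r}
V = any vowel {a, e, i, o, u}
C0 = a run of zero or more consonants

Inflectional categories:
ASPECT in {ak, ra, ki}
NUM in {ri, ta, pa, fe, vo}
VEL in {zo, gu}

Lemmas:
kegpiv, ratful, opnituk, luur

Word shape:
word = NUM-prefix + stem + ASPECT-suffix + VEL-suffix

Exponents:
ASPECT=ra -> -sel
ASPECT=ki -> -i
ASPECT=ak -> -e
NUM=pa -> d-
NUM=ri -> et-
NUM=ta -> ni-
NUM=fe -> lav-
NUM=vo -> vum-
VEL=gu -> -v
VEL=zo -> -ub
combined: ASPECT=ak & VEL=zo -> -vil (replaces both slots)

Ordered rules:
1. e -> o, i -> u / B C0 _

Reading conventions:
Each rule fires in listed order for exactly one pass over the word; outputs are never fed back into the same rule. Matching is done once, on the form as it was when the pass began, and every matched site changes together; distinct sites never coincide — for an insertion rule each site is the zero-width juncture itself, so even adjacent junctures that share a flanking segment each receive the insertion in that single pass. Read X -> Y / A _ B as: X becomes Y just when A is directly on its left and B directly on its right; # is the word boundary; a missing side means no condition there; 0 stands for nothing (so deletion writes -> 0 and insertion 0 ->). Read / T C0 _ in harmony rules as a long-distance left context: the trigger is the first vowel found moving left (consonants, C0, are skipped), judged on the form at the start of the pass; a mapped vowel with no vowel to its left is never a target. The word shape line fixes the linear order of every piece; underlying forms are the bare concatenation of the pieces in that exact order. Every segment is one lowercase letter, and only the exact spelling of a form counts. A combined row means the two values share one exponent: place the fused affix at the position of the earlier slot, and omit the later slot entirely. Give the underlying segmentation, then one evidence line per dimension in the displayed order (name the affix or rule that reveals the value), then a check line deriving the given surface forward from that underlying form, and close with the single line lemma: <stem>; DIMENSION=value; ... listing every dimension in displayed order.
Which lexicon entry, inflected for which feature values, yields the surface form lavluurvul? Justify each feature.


underlying: lav-luur-vil
ASPECT=ak - signalled by the combined affix row
NUM=fe - signalled by the affix lav-
VEL=zo - signalled by the combined affix row
check: lavluurvil -> lavluurvul
lemma: luur; ASPECT=ak; NUM=fe; VEL=zo


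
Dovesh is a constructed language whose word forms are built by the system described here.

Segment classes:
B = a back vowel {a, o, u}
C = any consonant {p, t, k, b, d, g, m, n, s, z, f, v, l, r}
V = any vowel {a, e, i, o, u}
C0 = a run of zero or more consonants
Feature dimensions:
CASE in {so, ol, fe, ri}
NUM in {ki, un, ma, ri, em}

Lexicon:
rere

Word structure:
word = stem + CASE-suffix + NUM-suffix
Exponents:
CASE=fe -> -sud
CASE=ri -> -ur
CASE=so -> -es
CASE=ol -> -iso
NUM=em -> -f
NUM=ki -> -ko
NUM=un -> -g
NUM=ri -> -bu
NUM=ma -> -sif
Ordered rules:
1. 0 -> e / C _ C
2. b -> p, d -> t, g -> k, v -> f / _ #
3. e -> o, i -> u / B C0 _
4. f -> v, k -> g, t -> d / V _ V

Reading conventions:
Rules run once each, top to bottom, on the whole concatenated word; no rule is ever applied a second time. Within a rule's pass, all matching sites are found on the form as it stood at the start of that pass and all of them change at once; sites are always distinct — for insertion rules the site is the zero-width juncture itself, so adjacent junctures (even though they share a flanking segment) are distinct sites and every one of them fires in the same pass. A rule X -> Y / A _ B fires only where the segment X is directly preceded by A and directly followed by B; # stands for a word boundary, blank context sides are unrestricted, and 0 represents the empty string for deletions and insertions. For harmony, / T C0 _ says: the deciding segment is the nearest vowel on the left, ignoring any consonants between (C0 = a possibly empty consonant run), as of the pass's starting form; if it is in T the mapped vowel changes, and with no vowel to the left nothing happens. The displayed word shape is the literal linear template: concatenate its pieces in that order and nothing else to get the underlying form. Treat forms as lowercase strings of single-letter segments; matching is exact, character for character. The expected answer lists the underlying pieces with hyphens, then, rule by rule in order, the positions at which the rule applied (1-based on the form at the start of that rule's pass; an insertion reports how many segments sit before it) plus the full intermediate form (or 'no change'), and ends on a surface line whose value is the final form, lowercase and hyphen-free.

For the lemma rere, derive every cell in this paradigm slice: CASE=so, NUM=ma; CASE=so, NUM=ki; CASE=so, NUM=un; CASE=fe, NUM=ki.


cell CASE=so, NUM=ma:
underlying: rere-es-sif
1. 0 -> e / C _ C: inserts after position(s) 6: rereesesif
2. b -> p, d -> t, g -> k, v -> f / _ #: no change
3. e -> o, i -> u / B C0 _: no change
4. f -> v, k -> g, t -> d / V _ V: no change
surface: rereesesif

cell CASE=so, NUM=ki:
underlying: rere-es-ko
1. 0 -> e / C _ C: inserts after position(s) 6: rereeseko
2. b -> p, d -> t, g -> k, v -> f / _ #: no change
3. e -> o, i -> u / B C0 _: no change
4. f -> v, k -> g, t -> d / V _ V: fires at position(s) 8: rereesego
surface: rereesego

cell CASE=so, NUM=un:
underlying: rere-es-g
1. 0 -> e / C _ C: inserts after position(s) 6: rereeseg
2. b -> p, d -> t, g -> k, v -> f / _ #: fires at position(s) 8: rereesek
3. e -> o, i -> u / B C0 _: no change
4. f -> v, k -> g, t -> d / V _ V: no change
surface: rereesek

cell CASE=fe, NUM=ki:
underlying: rere-sud-ko
1. 0 -> e / C _ C: inserts after position(s) 7: reresudeko
2. b -> p, d -> t, g -> k, v -> f / _ #: no change
3. e -> o, i -> u / B C0 _: fires at position(s) 8: reresudoko
4. f -> v, k -> g, t -> d / V _ V: fires at position(s) 9: reresudogo
surface: reresudogo


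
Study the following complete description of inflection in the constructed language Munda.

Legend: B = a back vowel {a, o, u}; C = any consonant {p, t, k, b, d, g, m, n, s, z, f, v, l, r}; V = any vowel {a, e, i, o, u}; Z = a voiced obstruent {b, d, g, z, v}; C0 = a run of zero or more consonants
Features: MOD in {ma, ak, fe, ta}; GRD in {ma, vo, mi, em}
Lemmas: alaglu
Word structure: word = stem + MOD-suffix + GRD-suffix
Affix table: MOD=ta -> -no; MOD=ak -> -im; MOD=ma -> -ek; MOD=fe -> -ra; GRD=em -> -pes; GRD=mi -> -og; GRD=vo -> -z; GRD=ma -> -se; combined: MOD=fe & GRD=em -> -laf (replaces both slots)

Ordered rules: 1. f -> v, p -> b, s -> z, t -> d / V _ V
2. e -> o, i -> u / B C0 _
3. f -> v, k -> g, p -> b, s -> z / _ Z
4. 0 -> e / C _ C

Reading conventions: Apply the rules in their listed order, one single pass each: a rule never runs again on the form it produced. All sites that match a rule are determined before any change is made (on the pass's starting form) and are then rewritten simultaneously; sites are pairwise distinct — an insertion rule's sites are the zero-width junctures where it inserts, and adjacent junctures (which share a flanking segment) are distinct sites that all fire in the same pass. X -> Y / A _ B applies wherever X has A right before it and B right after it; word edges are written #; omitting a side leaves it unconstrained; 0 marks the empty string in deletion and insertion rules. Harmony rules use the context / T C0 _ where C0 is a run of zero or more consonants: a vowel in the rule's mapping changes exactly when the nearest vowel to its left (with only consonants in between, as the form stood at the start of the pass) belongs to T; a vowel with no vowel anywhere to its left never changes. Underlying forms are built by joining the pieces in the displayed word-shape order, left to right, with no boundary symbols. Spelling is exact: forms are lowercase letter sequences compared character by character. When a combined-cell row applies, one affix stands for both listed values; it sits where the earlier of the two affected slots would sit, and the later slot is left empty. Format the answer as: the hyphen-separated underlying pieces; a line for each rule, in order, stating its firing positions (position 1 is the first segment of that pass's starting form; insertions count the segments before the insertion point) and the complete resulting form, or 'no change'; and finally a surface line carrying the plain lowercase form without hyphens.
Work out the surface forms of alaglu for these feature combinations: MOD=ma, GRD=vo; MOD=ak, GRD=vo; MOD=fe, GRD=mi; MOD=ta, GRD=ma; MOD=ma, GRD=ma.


cell MOD=ma, GRD=vo:
underlying: alaglu-ek-z
1. f -> v, p -> b, s -> z, t -> d / V _ V: no change
2. e -> o, i -> u / B C0 _: fires at position(s) 7: alagluokz
3. f -> v, k -> g, p -> b, s -> z / _ Z: fires at position(s) 8: alagluogz
4. 0 -> e / C _ C: inserts after position(s) 4, 8: alageluogez
surface: alageluogez

cell MOD=ak, GRD=vo:
underlying: alaglu-im-z
1. f -> v, p -> b, s -> z, t -> d / V _ V: no change
2. e -> o, i -> u / B C0 _: fires at position(s) 7: alagluumz
3. f -> v, k -> g, p -> b, s -> z / _ Z: no change
4. 0 -> e / C _ C: inserts after position(s) 4, 8: alageluumez
surface: alageluumez

cell MOD=fe, GRD=mi:
underlying: alaglu-ra-og
1. f -> v, p -> b, s -> z, t -> d / V _ V: no change
2. e -> o, i -> u / B C0 _: no change
3. f -> v, k -> g, p -> b, s -> z / _ Z: no change
4. 0 -> e / C _ C: inserts after position(s) 4: alageluraog
surface: alageluraog

cell MOD=ta, GRD=ma:
underlying: alaglu-no-se
1. f -> v, p -> b, s -> z, t -> d / V _ V: fires at position(s) 9: alaglunoze
2. e -> o, i -> u / B C0 _: fires at position(s) 10: alaglunozo
3. f -> v, k -> g, p -> b, s -> z / _ Z: no change
4. 0 -> e / C _ C: inserts after position(s) 4: alagelunozo
surface: alagelunozo

cell MOD=ma, GRD=ma:
underlying: alaglu-ek-se
1. f -> v, p -> b, s -> z, t -> d / V _ V: no change
2. e -> o, i -> u / B C0 _: fires at position(s) 7: alagluokse
3. f -> v, k -> g, p -> b, s -> z / _ Z: no change
4. 0 -> e / C _ C: inserts after position(s) 4, 8: alageluokese
surface: alageluokese


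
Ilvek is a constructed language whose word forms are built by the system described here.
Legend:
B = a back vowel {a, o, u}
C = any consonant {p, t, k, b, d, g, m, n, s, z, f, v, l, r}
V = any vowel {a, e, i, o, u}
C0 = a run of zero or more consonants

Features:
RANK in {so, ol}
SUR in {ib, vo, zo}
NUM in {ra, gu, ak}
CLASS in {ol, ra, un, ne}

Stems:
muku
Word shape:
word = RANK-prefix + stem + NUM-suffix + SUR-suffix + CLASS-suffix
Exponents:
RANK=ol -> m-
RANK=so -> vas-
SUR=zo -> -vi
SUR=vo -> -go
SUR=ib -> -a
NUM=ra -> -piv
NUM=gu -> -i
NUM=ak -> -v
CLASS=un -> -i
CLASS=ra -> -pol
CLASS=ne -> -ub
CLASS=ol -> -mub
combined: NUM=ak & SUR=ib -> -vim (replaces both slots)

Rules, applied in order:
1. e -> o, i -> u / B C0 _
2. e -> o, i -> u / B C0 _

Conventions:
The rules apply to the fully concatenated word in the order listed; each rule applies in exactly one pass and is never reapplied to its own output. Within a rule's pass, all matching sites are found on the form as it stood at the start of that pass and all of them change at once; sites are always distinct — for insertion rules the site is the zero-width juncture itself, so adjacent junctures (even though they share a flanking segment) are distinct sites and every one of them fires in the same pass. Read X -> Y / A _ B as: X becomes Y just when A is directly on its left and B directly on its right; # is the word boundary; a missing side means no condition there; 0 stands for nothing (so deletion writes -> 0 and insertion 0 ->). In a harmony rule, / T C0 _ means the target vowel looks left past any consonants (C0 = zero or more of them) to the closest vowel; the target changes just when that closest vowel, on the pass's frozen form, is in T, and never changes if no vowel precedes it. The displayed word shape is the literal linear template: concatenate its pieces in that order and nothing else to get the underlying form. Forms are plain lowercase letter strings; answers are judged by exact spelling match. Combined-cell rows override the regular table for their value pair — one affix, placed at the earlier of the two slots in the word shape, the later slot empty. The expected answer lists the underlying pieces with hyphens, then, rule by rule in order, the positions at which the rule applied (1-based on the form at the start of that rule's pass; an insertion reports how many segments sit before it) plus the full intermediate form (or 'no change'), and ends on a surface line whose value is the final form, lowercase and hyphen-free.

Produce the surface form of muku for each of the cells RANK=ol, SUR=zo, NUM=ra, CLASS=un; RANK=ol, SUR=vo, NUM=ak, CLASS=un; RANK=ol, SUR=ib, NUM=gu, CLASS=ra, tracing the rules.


cell RANK=ol, SUR=zo, NUM=ra, CLASS=un:
underlying: m-muku-piv-vi-i
1. e -> o, i -> u / B C0 _: fires at position(s) 7: mmukupuvvii
2. e -> o, i -> u / B C0 _: fires at position(s) 10: mmukupuvvui
surface: mmukupuvvui

cell RANK=ol, SUR=vo, NUM=ak, CLASS=un:
underlying: m-muku-v-go-i
1. e -> o, i -> u / B C0 _: fires at position(s) 9: mmukuvgou
2. e -> o, i -> u / B C0 _: no change
surface: mmukuvgou

cell RANK=ol, SUR=ib, NUM=gu, CLASS=ra:
underlying: m-muku-i-a-pol
1. e -> o, i -> u / B C0 _: fires at position(s) 6: mmukuuapol
2. e -> o, i -> u / B C0 _: no change
surface: mmukuuapol


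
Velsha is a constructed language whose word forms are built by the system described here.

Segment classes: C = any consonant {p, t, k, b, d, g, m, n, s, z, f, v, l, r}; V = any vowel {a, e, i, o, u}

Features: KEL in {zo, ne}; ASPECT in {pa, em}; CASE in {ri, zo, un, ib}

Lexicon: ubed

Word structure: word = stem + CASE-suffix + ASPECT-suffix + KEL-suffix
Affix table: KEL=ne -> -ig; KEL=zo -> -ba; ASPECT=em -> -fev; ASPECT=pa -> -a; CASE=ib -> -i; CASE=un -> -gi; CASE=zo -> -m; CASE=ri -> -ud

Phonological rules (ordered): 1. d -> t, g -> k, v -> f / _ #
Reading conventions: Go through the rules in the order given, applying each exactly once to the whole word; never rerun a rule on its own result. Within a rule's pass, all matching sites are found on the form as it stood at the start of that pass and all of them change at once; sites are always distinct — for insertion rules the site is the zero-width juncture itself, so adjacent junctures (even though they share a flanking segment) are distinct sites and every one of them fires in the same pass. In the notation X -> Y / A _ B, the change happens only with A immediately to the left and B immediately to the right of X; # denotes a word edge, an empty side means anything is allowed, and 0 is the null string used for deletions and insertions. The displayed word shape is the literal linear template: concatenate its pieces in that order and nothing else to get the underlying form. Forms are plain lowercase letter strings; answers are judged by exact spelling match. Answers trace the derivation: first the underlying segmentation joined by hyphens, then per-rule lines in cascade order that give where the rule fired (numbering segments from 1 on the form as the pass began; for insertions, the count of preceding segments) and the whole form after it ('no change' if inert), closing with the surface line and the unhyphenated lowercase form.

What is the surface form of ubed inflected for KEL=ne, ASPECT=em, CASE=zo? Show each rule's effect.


underlying: ubed-m-fev-ig
1. d -> t, g -> k, v -> f / _ #: fires at position(s) 10: ubedmfevik
surface: ubedmfevik


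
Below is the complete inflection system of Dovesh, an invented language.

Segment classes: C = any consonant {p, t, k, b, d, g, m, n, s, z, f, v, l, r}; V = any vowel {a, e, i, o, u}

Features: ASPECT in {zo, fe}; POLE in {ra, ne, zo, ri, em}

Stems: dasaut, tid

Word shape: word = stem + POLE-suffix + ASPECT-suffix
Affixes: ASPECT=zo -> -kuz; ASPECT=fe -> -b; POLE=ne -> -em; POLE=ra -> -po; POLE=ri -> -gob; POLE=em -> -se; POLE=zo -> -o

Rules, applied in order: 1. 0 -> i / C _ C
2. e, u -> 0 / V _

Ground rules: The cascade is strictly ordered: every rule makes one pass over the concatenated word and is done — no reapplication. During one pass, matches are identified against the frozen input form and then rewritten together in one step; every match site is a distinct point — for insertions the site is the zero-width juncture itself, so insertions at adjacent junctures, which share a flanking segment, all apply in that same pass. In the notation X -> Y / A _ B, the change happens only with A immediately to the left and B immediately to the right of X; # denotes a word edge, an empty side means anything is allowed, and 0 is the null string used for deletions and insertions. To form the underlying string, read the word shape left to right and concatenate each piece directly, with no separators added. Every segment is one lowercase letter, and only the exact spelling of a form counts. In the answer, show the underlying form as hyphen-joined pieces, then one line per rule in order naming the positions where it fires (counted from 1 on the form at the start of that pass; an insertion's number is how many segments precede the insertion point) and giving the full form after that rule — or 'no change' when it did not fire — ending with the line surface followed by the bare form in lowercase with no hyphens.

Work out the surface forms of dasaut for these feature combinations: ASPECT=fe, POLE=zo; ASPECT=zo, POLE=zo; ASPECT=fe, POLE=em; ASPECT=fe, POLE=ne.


cell ASPECT=fe, POLE=zo:
underlying: dasaut-o-b
1. 0 -> i / C _ C: no change
2. e, u -> 0 / V _: fires at position(s) 5: dasatob
surface: dasatob

cell ASPECT=zo, POLE=zo:
underlying: dasaut-o-kuz
1. 0 -> i / C _ C: no change
2. e, u -> 0 / V _: fires at position(s) 5: dasatokuz
surface: dasatokuz

cell ASPECT=fe, POLE=em:
underlying: dasaut-se-b
1. 0 -> i / C _ C: inserts after position(s) 6: dasautiseb
2. e, u -> 0 / V _: fires at position(s) 5: dasatiseb
surface: dasatiseb

cell ASPECT=fe, POLE=ne:
underlying: dasaut-em-b
1. 0 -> i / C _ C: inserts after position(s) 8: dasautemib
2. e, u -> 0 / V _: fires at position(s) 5: dasatemib
surface: dasatemib


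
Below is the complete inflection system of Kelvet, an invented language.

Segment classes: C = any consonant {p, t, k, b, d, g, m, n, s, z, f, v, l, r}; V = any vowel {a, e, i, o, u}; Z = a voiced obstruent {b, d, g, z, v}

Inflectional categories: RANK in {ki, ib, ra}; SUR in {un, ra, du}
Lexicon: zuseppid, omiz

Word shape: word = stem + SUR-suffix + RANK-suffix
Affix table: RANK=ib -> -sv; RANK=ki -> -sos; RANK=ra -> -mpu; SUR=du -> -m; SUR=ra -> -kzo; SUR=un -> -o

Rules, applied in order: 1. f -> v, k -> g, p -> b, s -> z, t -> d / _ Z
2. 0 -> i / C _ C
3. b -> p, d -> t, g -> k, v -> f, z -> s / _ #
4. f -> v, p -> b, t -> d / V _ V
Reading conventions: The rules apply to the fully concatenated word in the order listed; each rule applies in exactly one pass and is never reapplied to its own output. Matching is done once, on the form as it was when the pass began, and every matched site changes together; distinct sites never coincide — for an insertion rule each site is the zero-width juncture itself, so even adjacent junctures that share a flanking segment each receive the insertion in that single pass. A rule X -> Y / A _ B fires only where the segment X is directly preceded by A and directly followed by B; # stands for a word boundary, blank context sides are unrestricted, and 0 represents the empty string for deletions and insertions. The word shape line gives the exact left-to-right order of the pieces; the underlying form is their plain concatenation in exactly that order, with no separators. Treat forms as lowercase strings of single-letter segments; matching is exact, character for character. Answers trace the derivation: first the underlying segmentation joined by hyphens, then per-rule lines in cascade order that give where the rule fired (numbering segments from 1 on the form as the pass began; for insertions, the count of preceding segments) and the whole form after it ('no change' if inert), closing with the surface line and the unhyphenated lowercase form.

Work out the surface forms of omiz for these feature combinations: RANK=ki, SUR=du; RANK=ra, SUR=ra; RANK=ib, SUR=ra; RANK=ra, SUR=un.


cell RANK=ki, SUR=du:
underlying: omiz-m-sos
1. f -> v, k -> g, p -> b, s -> z, t -> d / _ Z: no change
2. 0 -> i / C _ C: inserts after position(s) 4, 5: omizimisos
3. b -> p, d -> t, g -> k, v -> f, z -> s / _ #: no change
4. f -> v, p -> b, t -> d / V _ V: no change
surface: omizimisos

cell RANK=ra, SUR=ra:
underlying: omiz-kzo-mpu
1. f -> v, k -> g, p -> b, s -> z, t -> d / _ Z: fires at position(s) 5: omizgzompu
2. 0 -> i / C _ C: inserts after position(s) 4, 5, 8: omizigizomipu
3. b -> p, d -> t, g -> k, v -> f, z -> s / _ #: no change
4. f -> v, p -> b, t -> d / V _ V: fires at position(s) 12: omizigizomibu
surface: omizigizomibu

cell RANK=ib, SUR=ra:
underlying: omiz-kzo-sv
1. f -> v, k -> g, p -> b, s -> z, t -> d / _ Z: fires at position(s) 5, 8: omizgzozv
2. 0 -> i / C _ C: inserts after position(s) 4, 5, 8: omizigizoziv
3. b -> p, d -> t, g -> k, v -> f, z -> s / _ #: fires at position(s) 12: omizigizozif
4. f -> v, p -> b, t -> d / V _ V: no change
surface: omizigizozif

cell RANK=ra, SUR=un:
underlying: omiz-o-mpu
1. f -> v, k -> g, p -> b, s -> z, t -> d / _ Z: no change
2. 0 -> i / C _ C: inserts after position(s) 6: omizomipu
3. b -> p, d -> t, g -> k, v -> f, z -> s / _ #: no change
4. f -> v, p -> b, t -> d / V _ V: fires at position(s) 8: omizomibu
surface: omizomibu


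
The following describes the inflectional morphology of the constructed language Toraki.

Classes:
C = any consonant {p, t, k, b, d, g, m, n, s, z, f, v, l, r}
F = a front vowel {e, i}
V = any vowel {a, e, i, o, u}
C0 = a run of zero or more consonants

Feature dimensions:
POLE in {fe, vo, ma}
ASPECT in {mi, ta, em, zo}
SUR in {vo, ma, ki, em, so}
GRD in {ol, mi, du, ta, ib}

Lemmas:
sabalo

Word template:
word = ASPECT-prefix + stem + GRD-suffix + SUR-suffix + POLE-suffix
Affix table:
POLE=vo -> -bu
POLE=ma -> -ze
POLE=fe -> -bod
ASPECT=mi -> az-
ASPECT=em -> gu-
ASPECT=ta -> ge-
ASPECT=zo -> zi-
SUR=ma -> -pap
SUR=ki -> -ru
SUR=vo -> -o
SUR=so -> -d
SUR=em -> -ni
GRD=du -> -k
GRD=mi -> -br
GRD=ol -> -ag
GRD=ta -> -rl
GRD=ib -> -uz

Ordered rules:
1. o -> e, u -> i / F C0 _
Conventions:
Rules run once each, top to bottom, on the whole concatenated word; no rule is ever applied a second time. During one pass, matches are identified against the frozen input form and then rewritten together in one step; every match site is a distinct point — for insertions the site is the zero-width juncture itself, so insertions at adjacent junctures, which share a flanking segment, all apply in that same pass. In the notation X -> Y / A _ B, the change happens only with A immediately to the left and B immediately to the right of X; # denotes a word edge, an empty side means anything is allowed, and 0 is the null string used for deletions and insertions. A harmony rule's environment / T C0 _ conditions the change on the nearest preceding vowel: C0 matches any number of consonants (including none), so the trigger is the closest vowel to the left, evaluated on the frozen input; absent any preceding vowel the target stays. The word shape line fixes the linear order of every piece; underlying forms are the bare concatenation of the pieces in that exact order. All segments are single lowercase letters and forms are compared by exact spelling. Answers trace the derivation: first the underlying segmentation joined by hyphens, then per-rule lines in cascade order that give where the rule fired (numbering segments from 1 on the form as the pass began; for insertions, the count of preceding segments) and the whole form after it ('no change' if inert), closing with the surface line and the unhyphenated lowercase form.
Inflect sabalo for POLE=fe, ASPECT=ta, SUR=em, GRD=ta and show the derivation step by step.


underlying: ge-sabalo-rl-ni-bod
1. o -> e, u -> i / F C0 _: fires at position(s) 14: gesabalorlnibed
surface: gesabalorlnibed


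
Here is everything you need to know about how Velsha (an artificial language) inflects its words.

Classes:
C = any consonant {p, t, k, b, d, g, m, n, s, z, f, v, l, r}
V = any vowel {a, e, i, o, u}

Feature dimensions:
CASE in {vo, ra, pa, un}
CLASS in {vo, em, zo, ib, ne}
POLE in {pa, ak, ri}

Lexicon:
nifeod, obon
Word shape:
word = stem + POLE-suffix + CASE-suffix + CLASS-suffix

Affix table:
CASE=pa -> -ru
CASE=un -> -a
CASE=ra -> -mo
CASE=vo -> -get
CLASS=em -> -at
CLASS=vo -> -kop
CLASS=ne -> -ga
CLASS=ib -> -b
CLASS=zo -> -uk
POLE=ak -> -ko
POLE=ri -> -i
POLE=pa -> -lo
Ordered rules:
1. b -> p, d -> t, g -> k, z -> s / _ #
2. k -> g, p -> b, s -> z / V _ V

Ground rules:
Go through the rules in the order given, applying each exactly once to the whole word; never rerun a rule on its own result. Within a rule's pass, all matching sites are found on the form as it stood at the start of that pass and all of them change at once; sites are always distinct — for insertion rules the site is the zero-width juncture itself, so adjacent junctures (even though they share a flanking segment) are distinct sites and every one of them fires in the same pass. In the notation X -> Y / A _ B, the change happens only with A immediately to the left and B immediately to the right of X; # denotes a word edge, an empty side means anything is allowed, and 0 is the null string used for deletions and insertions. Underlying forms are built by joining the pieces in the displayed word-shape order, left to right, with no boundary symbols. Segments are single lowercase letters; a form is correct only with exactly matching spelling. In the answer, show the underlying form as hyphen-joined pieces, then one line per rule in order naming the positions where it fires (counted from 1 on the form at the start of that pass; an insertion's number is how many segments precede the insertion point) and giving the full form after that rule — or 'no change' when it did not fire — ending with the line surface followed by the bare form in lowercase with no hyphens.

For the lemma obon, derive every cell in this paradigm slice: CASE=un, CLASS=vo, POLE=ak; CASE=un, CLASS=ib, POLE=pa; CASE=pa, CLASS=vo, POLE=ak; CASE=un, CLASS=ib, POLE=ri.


cell CASE=un, CLASS=vo, POLE=ak:
underlying: obon-ko-a-kop
1. b -> p, d -> t, g -> k, z -> s / _ #: no change
2. k -> g, p -> b, s -> z / V _ V: fires at position(s) 8: obonkoagop
surface: obonkoagop

cell CASE=un, CLASS=ib, POLE=pa:
underlying: obon-lo-a-b
1. b -> p, d -> t, g -> k, z -> s / _ #: fires at position(s) 8: obonloap
2. k -> g, p -> b, s -> z / V _ V: no change
surface: obonloap

cell CASE=pa, CLASS=vo, POLE=ak:
underlying: obon-ko-ru-kop
1. b -> p, d -> t, g -> k, z -> s / _ #: no change
2. k -> g, p -> b, s -> z / V _ V: fires at position(s) 9: obonkorugop
surface: obonkorugop

cell CASE=un, CLASS=ib, POLE=ri:
underlying: obon-i-a-b
1. b -> p, d -> t, g -> k, z -> s / _ #: fires at position(s) 7: oboniap
2. k -> g, p -> b, s -> z / V _ V: no change
surface: oboniap


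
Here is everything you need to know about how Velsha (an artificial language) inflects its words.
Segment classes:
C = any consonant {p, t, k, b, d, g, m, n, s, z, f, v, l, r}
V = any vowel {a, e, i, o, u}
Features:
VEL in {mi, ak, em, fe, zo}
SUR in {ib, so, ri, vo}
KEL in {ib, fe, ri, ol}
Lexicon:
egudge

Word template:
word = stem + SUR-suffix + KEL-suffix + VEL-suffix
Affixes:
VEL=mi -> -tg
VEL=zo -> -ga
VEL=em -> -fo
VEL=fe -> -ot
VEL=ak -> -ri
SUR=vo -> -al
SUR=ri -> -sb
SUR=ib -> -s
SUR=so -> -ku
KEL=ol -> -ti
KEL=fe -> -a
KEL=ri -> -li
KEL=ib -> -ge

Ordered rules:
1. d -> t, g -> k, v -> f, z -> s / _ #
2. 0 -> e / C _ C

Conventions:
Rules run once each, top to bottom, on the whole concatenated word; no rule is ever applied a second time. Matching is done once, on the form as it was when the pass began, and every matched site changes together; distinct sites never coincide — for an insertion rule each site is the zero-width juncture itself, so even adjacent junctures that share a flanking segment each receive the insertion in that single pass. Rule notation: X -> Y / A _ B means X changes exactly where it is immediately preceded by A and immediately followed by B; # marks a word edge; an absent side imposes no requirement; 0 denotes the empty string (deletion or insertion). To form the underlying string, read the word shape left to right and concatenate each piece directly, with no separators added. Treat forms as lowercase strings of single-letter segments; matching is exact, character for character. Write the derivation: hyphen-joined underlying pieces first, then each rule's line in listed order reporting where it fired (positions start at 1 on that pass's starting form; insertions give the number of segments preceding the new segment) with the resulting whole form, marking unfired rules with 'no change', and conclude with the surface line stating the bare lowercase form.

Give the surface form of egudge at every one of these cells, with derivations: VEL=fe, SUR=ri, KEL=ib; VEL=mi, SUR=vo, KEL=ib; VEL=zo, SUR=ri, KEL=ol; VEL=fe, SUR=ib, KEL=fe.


cell VEL=fe, SUR=ri, KEL=ib:
underlying: egudge-sb-ge-ot
1. d -> t, g -> k, v -> f, z -> s / _ #: no change
2. 0 -> e / C _ C: inserts after position(s) 4, 7, 8: egudegesebegeot
surface: egudegesebegeot

cell VEL=mi, SUR=vo, KEL=ib:
underlying: egudge-al-ge-tg
1. d -> t, g -> k, v -> f, z -> s / _ #: fires at position(s) 12: egudgealgetk
2. 0 -> e / C _ C: inserts after position(s) 4, 8, 11: egudegealegetek
surface: egudegealegetek

cell VEL=zo, SUR=ri, KEL=ol:
underlying: egudge-sb-ti-ga
1. d -> t, g -> k, v -> f, z -> s / _ #: no change
2. 0 -> e / C _ C: inserts after position(s) 4, 7, 8: egudegesebetiga
surface: egudegesebetiga

cell VEL=fe, SUR=ib, KEL=fe:
underlying: egudge-s-a-ot
1. d -> t, g -> k, v -> f, z -> s / _ #: no change
2. 0 -> e / C _ C: inserts after position(s) 4: egudegesaot
surface: egudegesaot


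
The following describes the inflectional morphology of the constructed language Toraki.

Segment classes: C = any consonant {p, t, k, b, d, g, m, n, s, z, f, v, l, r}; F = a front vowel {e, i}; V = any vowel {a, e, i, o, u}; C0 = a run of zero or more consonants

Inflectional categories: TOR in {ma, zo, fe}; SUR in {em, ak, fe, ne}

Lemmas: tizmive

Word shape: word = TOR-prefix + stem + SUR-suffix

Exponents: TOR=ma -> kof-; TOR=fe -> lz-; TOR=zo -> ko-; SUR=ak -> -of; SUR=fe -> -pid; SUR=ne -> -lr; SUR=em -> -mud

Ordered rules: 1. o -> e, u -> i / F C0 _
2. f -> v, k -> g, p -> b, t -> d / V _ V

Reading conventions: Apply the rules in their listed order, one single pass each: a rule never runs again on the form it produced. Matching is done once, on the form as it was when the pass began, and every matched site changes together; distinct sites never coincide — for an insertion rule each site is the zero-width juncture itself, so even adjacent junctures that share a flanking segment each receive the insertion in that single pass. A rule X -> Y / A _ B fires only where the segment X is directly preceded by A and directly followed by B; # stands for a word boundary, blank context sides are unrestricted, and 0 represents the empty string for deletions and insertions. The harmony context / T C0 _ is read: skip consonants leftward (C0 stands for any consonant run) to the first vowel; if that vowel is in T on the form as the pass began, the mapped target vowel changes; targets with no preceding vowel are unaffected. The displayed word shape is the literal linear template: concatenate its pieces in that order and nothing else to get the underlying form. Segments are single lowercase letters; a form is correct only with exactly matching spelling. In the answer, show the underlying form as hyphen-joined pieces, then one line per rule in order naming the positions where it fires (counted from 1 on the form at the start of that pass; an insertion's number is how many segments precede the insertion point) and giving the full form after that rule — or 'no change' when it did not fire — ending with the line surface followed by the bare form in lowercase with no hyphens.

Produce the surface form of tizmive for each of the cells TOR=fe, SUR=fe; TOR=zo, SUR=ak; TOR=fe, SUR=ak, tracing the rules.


cell TOR=fe, SUR=fe:
underlying: lz-tizmive-pid
1. o -> e, u -> i / F C0 _: no change
2. f -> v, k -> g, p -> b, t -> d / V _ V: fires at position(s) 10: lztizmivebid
surface: lztizmivebid

cell TOR=zo, SUR=ak:
underlying: ko-tizmive-of
1. o -> e, u -> i / F C0 _: fires at position(s) 10: kotizmiveef
2. f -> v, k -> g, p -> b, t -> d / V _ V: fires at position(s) 3: kodizmiveef
surface: kodizmiveef

cell TOR=fe, SUR=ak:
underlying: lz-tizmive-of
1. o -> e, u -> i / F C0 _: fires at position(s) 10: lztizmiveef
2. f -> v, k -> g, p -> b, t -> d / V _ V: no change
surface: lztizmiveef


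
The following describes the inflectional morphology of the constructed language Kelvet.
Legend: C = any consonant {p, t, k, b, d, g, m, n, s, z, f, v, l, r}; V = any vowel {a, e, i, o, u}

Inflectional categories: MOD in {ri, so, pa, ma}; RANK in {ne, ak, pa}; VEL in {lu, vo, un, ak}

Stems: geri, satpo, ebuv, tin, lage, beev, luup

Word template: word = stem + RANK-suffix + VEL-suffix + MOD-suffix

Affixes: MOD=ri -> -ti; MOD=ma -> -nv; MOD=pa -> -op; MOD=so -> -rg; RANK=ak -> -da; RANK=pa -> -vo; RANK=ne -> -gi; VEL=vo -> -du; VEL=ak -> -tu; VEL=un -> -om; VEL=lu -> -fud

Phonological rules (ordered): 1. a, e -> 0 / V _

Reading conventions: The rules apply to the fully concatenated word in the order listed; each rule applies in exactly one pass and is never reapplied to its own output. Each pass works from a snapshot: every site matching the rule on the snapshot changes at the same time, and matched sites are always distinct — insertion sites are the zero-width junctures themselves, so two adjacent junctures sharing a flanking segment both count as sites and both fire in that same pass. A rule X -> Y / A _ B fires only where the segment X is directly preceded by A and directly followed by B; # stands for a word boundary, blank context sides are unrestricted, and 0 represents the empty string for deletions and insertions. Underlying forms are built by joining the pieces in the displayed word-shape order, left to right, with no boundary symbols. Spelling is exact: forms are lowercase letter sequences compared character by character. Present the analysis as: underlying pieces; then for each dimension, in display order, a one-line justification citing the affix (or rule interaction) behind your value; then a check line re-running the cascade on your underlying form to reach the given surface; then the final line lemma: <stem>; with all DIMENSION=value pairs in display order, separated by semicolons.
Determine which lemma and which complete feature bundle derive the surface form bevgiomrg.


underlying: beev-gi-om-rg
MOD=so - signalled by the affix -rg
RANK=ne - signalled by the affix -gi
VEL=un - signalled by the affix -om
check: beevgiomrg -> bevgiomrg
lemma: beev; MOD=so; RANK=ne; VEL=un


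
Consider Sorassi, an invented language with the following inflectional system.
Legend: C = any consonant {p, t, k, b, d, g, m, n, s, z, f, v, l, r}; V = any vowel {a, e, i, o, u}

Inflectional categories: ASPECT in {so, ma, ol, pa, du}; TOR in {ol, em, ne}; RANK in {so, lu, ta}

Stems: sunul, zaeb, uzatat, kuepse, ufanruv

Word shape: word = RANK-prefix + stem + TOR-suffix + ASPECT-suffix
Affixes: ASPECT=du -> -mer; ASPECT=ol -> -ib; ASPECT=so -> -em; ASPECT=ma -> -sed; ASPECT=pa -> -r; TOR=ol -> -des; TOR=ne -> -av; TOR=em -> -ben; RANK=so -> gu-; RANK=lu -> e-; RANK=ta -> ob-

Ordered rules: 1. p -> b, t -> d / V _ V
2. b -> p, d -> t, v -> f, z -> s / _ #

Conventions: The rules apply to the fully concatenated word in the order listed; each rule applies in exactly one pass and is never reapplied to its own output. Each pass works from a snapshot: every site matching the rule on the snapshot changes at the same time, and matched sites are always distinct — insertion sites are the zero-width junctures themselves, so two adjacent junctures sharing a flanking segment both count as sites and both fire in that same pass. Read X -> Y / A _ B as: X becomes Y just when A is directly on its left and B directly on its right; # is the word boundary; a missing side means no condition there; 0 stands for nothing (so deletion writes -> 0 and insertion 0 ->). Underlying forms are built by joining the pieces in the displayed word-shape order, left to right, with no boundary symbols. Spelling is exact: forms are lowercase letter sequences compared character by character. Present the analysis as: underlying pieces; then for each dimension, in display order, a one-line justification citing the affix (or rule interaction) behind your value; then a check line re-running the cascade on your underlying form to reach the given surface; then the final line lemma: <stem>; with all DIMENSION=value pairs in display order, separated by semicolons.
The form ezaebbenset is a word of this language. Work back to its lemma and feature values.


underlying: e-zaeb-ben-sed
ASPECT=ma - signalled by the affix -sed
TOR=em - signalled by the affix -ben
RANK=lu - signalled by the affix e-
check: ezaebbensed -> ezaebbensed -> ezaebbenset
lemma: zaeb; ASPECT=ma; TOR=em; RANK=lu


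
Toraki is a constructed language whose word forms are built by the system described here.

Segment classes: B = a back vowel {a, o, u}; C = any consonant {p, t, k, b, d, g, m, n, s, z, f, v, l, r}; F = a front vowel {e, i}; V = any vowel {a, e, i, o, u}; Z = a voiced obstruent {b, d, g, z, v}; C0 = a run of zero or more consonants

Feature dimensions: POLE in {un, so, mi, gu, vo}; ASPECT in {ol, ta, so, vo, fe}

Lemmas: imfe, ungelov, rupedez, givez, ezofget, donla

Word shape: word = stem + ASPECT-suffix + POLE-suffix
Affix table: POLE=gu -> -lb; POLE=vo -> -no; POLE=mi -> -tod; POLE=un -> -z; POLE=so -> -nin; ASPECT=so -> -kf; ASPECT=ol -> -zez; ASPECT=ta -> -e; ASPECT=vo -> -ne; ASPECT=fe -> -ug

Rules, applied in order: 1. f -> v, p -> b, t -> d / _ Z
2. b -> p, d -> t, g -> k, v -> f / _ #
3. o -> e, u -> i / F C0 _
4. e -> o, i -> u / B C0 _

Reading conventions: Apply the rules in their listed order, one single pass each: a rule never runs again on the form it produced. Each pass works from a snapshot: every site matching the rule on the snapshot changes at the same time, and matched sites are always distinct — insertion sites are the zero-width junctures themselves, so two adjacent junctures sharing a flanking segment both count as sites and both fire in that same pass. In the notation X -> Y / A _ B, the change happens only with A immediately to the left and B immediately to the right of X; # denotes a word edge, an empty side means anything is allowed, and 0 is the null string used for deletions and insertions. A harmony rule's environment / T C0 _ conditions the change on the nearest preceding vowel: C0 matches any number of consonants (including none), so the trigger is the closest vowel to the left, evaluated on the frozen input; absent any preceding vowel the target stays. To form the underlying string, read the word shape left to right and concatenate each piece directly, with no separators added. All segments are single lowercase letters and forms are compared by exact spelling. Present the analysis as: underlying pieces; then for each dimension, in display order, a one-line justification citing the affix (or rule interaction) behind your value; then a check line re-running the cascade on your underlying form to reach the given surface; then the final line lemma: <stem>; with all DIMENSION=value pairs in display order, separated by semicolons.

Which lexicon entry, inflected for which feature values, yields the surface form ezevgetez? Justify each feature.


underlying: ezofget-e-z
POLE=un - signalled by the affix -z
ASPECT=ta - signalled by the affix -e
check: ezofgetez -> ezovgetez -> ezovgetez -> ezevgetez -> ezevgetez
lemma: ezofget; POLE=un; ASPECT=ta


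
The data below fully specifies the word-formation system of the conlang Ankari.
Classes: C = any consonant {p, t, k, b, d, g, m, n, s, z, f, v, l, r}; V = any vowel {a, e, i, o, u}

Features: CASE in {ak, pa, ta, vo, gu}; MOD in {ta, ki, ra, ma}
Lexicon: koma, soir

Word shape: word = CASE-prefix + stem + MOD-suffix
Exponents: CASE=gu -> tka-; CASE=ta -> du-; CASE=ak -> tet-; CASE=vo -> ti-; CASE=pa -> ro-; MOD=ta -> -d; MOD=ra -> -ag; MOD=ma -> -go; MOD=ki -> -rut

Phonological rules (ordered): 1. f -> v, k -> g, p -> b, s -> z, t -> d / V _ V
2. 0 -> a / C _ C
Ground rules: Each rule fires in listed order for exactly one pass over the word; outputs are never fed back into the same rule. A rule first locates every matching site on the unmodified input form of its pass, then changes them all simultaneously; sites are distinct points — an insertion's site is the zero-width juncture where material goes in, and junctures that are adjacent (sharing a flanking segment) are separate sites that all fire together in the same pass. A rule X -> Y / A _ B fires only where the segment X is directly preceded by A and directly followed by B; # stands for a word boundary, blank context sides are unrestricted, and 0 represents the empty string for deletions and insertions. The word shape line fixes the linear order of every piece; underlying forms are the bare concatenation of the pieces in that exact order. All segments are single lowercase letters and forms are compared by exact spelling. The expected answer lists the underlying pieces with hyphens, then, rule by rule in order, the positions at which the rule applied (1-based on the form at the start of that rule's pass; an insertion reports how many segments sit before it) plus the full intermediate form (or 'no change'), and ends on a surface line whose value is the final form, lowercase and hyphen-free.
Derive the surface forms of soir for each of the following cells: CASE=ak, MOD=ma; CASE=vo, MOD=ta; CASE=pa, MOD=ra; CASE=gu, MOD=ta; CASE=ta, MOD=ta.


cell CASE=ak, MOD=ma:
underlying: tet-soir-go
1. f -> v, k -> g, p -> b, s -> z, t -> d / V _ V: no change
2. 0 -> a / C _ C: inserts after position(s) 3, 7: tetasoirago
surface: tetasoirago

cell CASE=vo, MOD=ta:
underlying: ti-soir-d
1. f -> v, k -> g, p -> b, s -> z, t -> d / V _ V: fires at position(s) 3: tizoird
2. 0 -> a / C _ C: inserts after position(s) 6: tizoirad
surface: tizoirad

cell CASE=pa, MOD=ra:
underlying: ro-soir-ag
1. f -> v, k -> g, p -> b, s -> z, t -> d / V _ V: fires at position(s) 3: rozoirag
2. 0 -> a / C _ C: no change
surface: rozoirag

cell CASE=gu, MOD=ta:
underlying: tka-soir-d
1. f -> v, k -> g, p -> b, s -> z, t -> d / V _ V: fires at position(s) 4: tkazoird
2. 0 -> a / C _ C: inserts after position(s) 1, 7: takazoirad
surface: takazoirad

cell CASE=ta, MOD=ta:
underlying: du-soir-d
1. f -> v, k -> g, p -> b, s -> z, t -> d / V _ V: fires at position(s) 3: duzoird
2. 0 -> a / C _ C: inserts after position(s) 6: duzoirad
surface: duzoirad
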